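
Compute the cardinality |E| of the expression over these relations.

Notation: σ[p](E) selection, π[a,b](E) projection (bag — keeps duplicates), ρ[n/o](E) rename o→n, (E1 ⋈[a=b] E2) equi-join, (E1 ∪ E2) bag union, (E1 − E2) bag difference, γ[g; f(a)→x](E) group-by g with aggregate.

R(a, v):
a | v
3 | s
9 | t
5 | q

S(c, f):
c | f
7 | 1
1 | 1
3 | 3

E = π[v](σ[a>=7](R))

Stepwise |·|:
  R → 3
  σ[a>=7](R) → 1
  π[v](σ[a>=7](R)) → 1

|E| = 1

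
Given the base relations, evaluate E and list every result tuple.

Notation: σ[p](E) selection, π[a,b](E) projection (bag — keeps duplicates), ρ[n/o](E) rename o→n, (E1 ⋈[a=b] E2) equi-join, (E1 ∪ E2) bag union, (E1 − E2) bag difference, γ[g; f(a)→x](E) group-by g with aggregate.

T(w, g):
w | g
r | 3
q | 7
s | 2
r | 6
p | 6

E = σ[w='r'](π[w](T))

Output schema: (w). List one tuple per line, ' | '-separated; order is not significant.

Per-node cardinality:
  T → 5
  π[w](T) → 5
  σ[w='r'](π[w](T)) → 2

== RESULT ==
w
r
r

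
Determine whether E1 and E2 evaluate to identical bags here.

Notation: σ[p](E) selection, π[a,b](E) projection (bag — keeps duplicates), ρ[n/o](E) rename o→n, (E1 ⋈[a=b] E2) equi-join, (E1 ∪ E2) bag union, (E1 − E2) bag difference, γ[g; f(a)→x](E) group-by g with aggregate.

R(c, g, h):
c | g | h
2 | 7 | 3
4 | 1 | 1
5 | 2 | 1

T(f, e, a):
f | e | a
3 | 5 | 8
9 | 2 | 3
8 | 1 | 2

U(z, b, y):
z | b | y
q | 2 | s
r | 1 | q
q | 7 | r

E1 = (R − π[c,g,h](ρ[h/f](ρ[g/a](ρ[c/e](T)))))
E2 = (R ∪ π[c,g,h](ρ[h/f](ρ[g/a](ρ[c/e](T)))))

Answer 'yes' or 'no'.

E1 subexpression sizes:
  R → 3
  T → 3
  ρ[c/e](T) → 3
  ρ[g/a](ρ[c/e](T)) → 3
  ρ[h/f](ρ[g/a](ρ[c/e](T))) → 3
  π[c,g,h](ρ[h/f](ρ[g/a](ρ[c/e](T)))) → 3
  (R − π[c,g,h](ρ[h/f](ρ[g/a](ρ[c/e](T))))) → 3
E2 subexpression sizes:
  R → 3
  T → 3
  ρ[c/e](T) → 3
  ρ[g/a](ρ[c/e](T)) → 3
  ρ[h/f](ρ[g/a](ρ[c/e](T))) → 3
  π[c,g,h](ρ[h/f](ρ[g/a](ρ[c/e](T)))) → 3
  (R ∪ π[c,g,h](ρ[h/f](ρ[g/a](ρ[c/e](T))))) → 6

E1 result:
c | g | h
2 | 7 | 3
4 | 1 | 1
5 | 2 | 1
E2 result:
c | g | h
1 | 2 | 8
2 | 3 | 9
2 | 7 | 3
4 | 1 | 1
5 | 2 | 1
5 | 8 | 3
Witness: (5, 8, 3) appears 0× in E1 but 1× in E2.

no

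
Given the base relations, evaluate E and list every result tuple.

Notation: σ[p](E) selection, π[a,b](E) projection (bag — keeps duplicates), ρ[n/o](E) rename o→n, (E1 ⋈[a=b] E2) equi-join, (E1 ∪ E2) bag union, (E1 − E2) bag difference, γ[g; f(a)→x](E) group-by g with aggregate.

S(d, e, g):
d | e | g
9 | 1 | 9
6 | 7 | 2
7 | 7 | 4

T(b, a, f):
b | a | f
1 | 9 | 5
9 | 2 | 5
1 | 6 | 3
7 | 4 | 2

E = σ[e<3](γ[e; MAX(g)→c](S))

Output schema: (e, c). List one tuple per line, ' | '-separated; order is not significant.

Subexpression sizes:
  S → 3
  γ[e; MAX(g)→c](S) → 2
  σ[e<3](γ[e; MAX(g)→c](S)) → 1

== RESULT ==
e | c
1 | 9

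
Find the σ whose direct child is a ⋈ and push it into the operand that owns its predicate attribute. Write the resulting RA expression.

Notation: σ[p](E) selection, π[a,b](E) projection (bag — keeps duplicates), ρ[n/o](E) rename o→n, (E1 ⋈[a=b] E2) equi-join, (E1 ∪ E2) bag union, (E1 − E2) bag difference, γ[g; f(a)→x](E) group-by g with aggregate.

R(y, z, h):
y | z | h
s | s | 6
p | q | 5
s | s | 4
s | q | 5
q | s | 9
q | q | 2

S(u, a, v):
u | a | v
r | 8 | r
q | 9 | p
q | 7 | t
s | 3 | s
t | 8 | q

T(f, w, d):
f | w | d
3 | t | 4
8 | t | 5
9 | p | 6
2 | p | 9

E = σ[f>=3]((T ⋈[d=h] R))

σ filters on f, owned by the left side.
E' = (σ[f>=3](T) ⋈[d=h] R)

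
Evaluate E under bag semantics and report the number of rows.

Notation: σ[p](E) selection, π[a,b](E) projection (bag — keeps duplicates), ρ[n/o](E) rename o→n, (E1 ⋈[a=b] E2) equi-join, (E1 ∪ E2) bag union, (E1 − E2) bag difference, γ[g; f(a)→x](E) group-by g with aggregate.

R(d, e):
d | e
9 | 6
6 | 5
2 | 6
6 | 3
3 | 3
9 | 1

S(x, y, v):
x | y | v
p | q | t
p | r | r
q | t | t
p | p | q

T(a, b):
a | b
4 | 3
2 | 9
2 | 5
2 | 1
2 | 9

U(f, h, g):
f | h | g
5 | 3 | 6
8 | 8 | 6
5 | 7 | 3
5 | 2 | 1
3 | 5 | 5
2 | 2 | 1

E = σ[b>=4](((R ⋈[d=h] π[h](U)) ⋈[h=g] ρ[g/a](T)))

Stepwise |·|:
  R → 6
  U → 6
  π[h](U) → 6
  (R ⋈[d=h] π[h](U)) → 3
  T → 5
  ρ[g/a](T) → 5
  ((R ⋈[d=h] π[h](U)) ⋈[h=g] ρ[g/a](T)) → 8
  σ[b>=4](((R ⋈[d=h] π[h](U)) ⋈[h=g] ρ[g/a](T))) → 6

|E| = 6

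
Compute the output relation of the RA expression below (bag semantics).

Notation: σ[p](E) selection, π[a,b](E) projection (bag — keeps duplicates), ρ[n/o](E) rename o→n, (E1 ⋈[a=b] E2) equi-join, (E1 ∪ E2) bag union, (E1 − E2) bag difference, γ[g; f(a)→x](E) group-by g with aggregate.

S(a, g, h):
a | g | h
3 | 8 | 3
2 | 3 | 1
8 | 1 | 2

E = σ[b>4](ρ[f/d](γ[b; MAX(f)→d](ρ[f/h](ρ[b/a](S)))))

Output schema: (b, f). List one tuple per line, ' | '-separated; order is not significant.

Subexpression sizes:
  S → 3
  ρ[b/a](S) → 3
  ρ[f/h](ρ[b/a](S)) → 3
  γ[b; MAX(f)→d](ρ[f/h](ρ[b/a](S))) → 3
  ρ[f/d](γ[b; MAX(f)→d](ρ[f/h](ρ[b/a](S)))) → 3
  σ[b>4](ρ[f/d](γ[b; MAX(f)→d](ρ[f/h](ρ[b/a](S))))) → 1

== RESULT ==
b | f
8 | 2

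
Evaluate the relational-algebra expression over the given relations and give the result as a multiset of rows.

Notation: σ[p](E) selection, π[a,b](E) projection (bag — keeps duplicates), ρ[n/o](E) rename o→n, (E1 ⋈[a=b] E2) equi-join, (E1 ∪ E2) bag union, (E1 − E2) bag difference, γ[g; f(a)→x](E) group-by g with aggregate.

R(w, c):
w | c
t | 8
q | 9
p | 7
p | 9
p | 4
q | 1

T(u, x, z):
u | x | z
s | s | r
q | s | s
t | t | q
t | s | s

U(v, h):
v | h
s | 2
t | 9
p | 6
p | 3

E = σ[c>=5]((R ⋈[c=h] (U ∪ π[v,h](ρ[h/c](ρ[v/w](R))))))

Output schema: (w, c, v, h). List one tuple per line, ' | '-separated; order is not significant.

Stepwise |·|:
  R → 6
  U → 4
  R → 6
  ρ[v/w](R) → 6
  ρ[h/c](ρ[v/w](R)) → 6
  π[v,h](ρ[h/c](ρ[v/w](R))) → 6
  (U ∪ π[v,h](ρ[h/c](ρ[v/w](R)))) → 10
  (R ⋈[c=h] (U ∪ π[v,h](ρ[h/c](ρ[v/w](R))))) → 10
  σ[c>=5]((R ⋈[c=h] (U ∪ π[v,h](ρ[h/c](ρ[v/w](R)))))) → 8

== RESULT ==
w | c | v | h
p | 7 | p | 7
p | 9 | p | 9
p | 9 | q | 9
p | 9 | t | 9
q | 9 | p | 9
q | 9 | q | 9
q | 9 | t | 9
t | 8 | t | 8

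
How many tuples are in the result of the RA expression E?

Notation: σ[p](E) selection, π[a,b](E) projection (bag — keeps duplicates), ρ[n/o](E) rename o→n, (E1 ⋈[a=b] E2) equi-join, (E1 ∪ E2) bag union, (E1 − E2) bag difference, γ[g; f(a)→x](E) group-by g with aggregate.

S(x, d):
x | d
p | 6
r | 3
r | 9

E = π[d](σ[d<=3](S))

Stepwise |·|:
  S → 3
  σ[d<=3](S) → 1
  π[d](σ[d<=3](S)) → 1

|E| = 1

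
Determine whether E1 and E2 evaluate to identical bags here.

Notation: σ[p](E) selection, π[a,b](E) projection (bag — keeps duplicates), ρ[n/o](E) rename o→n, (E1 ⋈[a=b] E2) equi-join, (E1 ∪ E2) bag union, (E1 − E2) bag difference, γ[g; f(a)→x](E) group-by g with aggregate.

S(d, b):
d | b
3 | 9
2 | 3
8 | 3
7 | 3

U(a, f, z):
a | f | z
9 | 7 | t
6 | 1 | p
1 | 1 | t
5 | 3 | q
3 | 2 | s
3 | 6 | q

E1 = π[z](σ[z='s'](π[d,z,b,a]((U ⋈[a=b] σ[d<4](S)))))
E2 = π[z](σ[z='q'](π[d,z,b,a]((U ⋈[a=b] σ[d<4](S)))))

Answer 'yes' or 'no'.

E1 row counts bottom-up:
  U → 6
  S → 4
  σ[d<4](S) → 2
  (U ⋈[a=b] σ[d<4](S)) → 3
  π[d,z,b,a]((U ⋈[a=b] σ[d<4](S))) → 3
  σ[z='s'](π[d,z,b,a]((U ⋈[a=b] σ[d<4](S)))) → 1
  π[z](σ[z='s'](π[d,z,b,a]((U ⋈[a=b] σ[d<4](S))))) → 1
E2 row counts bottom-up:
  U → 6
  S → 4
  σ[d<4](S) → 2
  (U ⋈[a=b] σ[d<4](S)) → 3
  π[d,z,b,a]((U ⋈[a=b] σ[d<4](S))) → 3
  σ[z='q'](π[d,z,b,a]((U ⋈[a=b] σ[d<4](S)))) → 1
  π[z](σ[z='q'](π[d,z,b,a]((U ⋈[a=b] σ[d<4](S))))) → 1

E1 result:
z
s
E2 result:
z
q
Witness: ('q',) appears 0× in E1 but 1× in E2.

no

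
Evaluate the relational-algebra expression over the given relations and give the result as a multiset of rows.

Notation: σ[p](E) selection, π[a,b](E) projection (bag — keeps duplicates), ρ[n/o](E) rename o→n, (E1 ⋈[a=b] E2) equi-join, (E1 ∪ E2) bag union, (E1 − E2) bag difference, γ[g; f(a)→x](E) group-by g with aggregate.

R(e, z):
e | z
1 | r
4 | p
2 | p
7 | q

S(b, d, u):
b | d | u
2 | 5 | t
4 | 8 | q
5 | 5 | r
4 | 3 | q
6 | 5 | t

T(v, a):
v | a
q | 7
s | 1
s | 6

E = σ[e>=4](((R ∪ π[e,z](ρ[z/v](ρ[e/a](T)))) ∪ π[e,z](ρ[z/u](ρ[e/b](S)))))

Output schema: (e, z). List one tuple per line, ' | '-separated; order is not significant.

Subexpression sizes:
  R → 4
  T → 3
  ρ[e/a](T) → 3
  ρ[z/v](ρ[e/a](T)) → 3
  π[e,z](ρ[z/v](ρ[e/a](T))) → 3
  (R ∪ π[e,z](ρ[z/v](ρ[e/a](T)))) → 7
  S → 5
  ρ[e/b](S) → 5
  ρ[z/u](ρ[e/b](S)) → 5
  π[e,z](ρ[z/u](ρ[e/b](S))) → 5
  ((R ∪ π[e,z](ρ[z/v](ρ[e/a](T)))) ∪ π[e,z](ρ[z/u](ρ[e/b](S)))) → 12
  σ[e>=4](((R ∪ π[e,z](ρ[z/v](ρ[e/a](T)))) ∪ π[e,z](ρ[z/u](ρ[e/b](S))))) → 8

== RESULT ==
e | z
4 | p
4 | q
4 | q
5 | r
6 | s
6 | t
7 | q
7 | q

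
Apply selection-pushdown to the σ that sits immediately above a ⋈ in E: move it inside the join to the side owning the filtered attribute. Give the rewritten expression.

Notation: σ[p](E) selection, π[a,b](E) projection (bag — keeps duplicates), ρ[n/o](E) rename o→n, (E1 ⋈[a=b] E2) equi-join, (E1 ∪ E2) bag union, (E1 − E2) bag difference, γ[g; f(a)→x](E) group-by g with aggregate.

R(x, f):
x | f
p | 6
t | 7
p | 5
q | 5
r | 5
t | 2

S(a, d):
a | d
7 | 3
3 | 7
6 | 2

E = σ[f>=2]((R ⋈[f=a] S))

σ filters on f, owned by the left side.
E' = (σ[f>=2](R) ⋈[f=a] S)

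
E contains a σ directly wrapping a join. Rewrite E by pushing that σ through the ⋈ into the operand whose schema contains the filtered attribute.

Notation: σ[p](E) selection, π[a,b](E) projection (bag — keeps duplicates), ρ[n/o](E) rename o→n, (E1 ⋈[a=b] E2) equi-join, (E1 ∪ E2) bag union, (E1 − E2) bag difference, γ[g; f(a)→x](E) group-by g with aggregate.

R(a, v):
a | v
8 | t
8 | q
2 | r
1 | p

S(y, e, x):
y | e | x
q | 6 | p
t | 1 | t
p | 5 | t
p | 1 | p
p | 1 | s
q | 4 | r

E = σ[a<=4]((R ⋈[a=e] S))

σ filters on a, owned by the left side.
E' = (σ[a<=4](R) ⋈[a=e] S)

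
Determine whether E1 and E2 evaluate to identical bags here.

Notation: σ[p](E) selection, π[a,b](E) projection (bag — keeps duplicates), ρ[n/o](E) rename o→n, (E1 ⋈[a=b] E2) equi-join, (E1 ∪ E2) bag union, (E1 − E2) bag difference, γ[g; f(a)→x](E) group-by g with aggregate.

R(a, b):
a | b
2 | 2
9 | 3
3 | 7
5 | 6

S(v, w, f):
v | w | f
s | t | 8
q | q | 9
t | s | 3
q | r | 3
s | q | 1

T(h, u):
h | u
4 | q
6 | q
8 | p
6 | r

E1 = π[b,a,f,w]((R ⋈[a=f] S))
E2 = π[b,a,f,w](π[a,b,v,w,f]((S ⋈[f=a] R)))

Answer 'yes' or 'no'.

E1 stepwise |·|:
  R → 4
  S → 5
  (R ⋈[a=f] S) → 3
  π[b,a,f,w]((R ⋈[a=f] S)) → 3
E2 stepwise |·|:
  S → 5
  R → 4
  (S ⋈[f=a] R) → 3
  π[a,b,v,w,f]((S ⋈[f=a] R)) → 3
  π[b,a,f,w](π[a,b,v,w,f]((S ⋈[f=a] R))) → 3

E1 and E2 produce the same multiset:
b | a | f | w
3 | 9 | 9 | q
7 | 3 | 3 | r
7 | 3 | 3 | s

yes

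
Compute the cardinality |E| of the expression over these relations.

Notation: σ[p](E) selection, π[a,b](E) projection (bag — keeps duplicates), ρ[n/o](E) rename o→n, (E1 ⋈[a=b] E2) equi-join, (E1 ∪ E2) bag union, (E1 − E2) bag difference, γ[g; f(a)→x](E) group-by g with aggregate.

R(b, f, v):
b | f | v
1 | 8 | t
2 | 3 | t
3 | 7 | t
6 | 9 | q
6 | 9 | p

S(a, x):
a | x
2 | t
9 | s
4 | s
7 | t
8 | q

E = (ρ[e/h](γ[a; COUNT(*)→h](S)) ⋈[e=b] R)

Stepwise |·|:
  S → 5
  γ[a; COUNT(*)→h](S) → 5
  ρ[e/h](γ[a; COUNT(*)→h](S)) → 5
  R → 5
  (ρ[e/h](γ[a; COUNT(*)→h](S)) ⋈[e=b] R) → 5

|E| = 5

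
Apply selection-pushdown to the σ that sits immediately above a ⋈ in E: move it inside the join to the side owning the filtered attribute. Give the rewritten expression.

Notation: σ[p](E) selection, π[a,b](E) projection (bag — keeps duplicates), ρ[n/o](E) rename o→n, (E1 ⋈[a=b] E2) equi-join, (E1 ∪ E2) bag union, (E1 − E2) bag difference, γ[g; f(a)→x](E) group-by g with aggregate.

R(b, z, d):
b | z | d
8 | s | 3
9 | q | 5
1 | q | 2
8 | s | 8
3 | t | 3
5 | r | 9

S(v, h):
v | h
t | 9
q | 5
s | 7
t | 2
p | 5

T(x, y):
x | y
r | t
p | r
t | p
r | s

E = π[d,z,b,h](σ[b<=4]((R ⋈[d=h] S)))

σ filters on b, owned by the left side.
E' = π[d,z,b,h]((σ[b<=4](R) ⋈[d=h] S))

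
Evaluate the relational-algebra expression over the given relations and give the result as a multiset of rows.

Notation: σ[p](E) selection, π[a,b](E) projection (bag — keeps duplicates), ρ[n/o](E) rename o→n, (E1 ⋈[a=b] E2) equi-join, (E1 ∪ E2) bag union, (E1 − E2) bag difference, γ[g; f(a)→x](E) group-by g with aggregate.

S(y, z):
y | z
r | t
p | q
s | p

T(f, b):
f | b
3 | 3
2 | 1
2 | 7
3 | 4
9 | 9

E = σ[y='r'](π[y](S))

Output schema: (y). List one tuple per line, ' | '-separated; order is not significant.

Stepwise |·|:
  S → 3
  π[y](S) → 3
  σ[y='r'](π[y](S)) → 1

== RESULT ==
y
r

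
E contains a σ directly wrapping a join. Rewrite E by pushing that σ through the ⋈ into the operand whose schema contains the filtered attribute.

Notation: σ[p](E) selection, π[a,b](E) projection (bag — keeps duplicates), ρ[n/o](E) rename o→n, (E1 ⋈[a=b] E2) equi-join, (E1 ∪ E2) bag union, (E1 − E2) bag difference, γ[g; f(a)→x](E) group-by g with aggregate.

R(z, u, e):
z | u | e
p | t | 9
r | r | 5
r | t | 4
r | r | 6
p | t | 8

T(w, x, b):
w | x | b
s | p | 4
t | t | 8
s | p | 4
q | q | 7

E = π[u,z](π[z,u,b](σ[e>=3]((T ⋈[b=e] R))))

σ filters on e, owned by the right side.
E' = π[u,z](π[z,u,b]((T ⋈[b=e] σ[e>=3](R))))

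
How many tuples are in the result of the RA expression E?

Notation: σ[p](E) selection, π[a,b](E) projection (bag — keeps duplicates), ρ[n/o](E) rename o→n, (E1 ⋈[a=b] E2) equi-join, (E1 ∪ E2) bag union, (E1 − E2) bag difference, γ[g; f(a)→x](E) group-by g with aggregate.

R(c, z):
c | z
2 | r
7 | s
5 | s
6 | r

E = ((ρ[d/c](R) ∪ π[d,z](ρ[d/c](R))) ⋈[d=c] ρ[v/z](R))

Row counts bottom-up:
  R → 4
  ρ[d/c](R) → 4
  R → 4
  ρ[d/c](R) → 4
  π[d,z](ρ[d/c](R)) → 4
  (ρ[d/c](R) ∪ π[d,z](ρ[d/c](R))) → 8
  R → 4
  ρ[v/z](R) → 4
  ((ρ[d/c](R) ∪ π[d,z](ρ[d/c](R))) ⋈[d=c] ρ[v/z](R)) → 8

|E| = 8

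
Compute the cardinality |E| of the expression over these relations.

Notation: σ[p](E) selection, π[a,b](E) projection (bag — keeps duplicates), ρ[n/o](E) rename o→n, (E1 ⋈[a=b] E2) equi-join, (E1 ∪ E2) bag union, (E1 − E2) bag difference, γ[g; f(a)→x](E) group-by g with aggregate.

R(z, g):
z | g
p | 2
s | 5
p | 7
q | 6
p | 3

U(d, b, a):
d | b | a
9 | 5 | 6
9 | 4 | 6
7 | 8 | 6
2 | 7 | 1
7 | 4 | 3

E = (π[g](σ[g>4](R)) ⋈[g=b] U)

Per-node cardinality:
  R → 5
  σ[g>4](R) → 3
  π[g](σ[g>4](R)) → 3
  U → 5
  (π[g](σ[g>4](R)) ⋈[g=b] U) → 2

|E| = 2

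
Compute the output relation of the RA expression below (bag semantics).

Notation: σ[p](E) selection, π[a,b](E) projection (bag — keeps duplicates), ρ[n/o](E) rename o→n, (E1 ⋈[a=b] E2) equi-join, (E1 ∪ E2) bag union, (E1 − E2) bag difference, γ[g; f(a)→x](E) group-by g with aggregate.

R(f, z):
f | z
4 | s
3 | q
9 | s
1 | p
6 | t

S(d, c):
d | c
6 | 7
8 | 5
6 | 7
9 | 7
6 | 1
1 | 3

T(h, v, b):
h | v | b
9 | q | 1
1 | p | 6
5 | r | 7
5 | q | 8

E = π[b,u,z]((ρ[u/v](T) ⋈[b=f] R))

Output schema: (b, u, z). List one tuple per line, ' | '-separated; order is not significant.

Stepwise |·|:
  T → 4
  ρ[u/v](T) → 4
  R → 5
  (ρ[u/v](T) ⋈[b=f] R) → 2
  π[b,u,z]((ρ[u/v](T) ⋈[b=f] R)) → 2

== RESULT ==
b | u | z
1 | q | p
6 | p | t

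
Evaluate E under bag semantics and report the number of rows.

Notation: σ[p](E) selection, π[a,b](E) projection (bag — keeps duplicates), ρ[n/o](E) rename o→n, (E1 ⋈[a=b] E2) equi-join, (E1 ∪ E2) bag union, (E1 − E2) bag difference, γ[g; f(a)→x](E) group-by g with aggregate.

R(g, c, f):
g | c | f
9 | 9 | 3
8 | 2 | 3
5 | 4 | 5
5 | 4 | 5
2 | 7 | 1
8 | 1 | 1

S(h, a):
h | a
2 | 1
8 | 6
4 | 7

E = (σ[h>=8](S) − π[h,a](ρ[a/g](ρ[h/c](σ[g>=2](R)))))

Subexpression sizes:
  S → 3
  σ[h>=8](S) → 1
  R → 6
  σ[g>=2](R) → 6
  ρ[h/c](σ[g>=2](R)) → 6
  ρ[a/g](ρ[h/c](σ[g>=2](R))) → 6
  π[h,a](ρ[a/g](ρ[h/c](σ[g>=2](R)))) → 6
  (σ[h>=8](S) − π[h,a](ρ[a/g](ρ[h/c](σ[g>=2](R))))) → 1

|E| = 1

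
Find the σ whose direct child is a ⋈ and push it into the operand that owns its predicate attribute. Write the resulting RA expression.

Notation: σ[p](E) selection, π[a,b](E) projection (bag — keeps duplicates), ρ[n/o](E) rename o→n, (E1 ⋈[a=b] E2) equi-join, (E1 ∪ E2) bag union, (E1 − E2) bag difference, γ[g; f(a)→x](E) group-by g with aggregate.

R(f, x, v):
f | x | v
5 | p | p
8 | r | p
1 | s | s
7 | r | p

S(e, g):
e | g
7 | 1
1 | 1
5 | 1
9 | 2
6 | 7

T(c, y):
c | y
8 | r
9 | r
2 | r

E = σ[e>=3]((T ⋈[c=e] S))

σ filters on e, owned by the right side.
E' = (T ⋈[c=e] σ[e>=3](S))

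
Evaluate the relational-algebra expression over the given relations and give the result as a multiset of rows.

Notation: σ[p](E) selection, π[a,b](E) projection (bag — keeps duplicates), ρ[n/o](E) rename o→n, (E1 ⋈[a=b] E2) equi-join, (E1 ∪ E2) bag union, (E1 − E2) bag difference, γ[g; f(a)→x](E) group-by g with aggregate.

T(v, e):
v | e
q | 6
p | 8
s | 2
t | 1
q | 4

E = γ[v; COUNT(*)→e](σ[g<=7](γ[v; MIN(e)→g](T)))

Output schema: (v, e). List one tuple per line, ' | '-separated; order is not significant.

Row counts bottom-up:
  T → 5
  γ[v; MIN(e)→g](T) → 4
  σ[g<=7](γ[v; MIN(e)→g](T)) → 3
  γ[v; COUNT(*)→e](σ[g<=7](γ[v; MIN(e)→g](T))) → 3

== RESULT ==
v | e
q | 1
s | 1
t | 1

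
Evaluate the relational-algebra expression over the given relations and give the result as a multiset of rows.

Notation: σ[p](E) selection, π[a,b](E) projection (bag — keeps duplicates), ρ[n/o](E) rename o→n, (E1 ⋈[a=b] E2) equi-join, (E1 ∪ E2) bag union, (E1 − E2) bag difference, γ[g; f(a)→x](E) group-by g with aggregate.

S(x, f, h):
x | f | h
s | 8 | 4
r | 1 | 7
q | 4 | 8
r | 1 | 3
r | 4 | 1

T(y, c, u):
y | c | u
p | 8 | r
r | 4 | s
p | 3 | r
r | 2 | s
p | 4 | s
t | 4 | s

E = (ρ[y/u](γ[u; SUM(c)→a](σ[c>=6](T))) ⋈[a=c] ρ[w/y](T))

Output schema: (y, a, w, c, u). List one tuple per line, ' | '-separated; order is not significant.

Stepwise |·|:
  T → 6
  σ[c>=6](T) → 1
  γ[u; SUM(c)→a](σ[c>=6](T)) → 1
  ρ[y/u](γ[u; SUM(c)→a](σ[c>=6](T))) → 1
  T → 6
  ρ[w/y](T) → 6
  (ρ[y/u](γ[u; SUM(c)→a](σ[c>=6](T))) ⋈[a=c] ρ[w/y](T)) → 1

== RESULT ==
y | a | w | c | u
r | 8 | p | 8 | r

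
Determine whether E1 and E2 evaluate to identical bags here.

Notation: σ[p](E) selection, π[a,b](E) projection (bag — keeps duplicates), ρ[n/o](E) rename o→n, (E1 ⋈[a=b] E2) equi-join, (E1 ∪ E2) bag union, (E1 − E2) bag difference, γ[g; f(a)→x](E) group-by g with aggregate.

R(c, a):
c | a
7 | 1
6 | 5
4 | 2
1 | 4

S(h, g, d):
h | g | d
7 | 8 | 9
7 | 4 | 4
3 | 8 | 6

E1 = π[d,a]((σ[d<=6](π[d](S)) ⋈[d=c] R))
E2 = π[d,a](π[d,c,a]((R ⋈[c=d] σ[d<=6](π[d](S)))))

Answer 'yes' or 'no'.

E1 subexpression sizes:
  S → 3
  π[d](S) → 3
  σ[d<=6](π[d](S)) → 2
  R → 4
  (σ[d<=6](π[d](S)) ⋈[d=c] R) → 2
  π[d,a]((σ[d<=6](π[d](S)) ⋈[d=c] R)) → 2
E2 subexpression sizes:
  R → 4
  S → 3
  π[d](S) → 3
  σ[d<=6](π[d](S)) → 2
  (R ⋈[c=d] σ[d<=6](π[d](S))) → 2
  π[d,c,a]((R ⋈[c=d] σ[d<=6](π[d](S)))) → 2
  π[d,a](π[d,c,a]((R ⋈[c=d] σ[d<=6](π[d](S))))) → 2

E1 and E2 produce the same multiset:
d | a
4 | 2
6 | 5

yes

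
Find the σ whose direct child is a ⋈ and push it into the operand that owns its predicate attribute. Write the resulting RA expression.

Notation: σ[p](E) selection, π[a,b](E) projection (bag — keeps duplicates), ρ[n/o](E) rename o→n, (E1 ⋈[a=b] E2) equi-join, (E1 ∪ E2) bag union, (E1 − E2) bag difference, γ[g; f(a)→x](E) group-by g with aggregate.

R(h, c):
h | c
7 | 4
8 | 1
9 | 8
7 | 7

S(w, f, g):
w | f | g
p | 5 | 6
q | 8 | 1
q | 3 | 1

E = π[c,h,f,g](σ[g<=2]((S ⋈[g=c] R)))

σ filters on g, owned by the left side.
E' = π[c,h,f,g]((σ[g<=2](S) ⋈[g=c] R))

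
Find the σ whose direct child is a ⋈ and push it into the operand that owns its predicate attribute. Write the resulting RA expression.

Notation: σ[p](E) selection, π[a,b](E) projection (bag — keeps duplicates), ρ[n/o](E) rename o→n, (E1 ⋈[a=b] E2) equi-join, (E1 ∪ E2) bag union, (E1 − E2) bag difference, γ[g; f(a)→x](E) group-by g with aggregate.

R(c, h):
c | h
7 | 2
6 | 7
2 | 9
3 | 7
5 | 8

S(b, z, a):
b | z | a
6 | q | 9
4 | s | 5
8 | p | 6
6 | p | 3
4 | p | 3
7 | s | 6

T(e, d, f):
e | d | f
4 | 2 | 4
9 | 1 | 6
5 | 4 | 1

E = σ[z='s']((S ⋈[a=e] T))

σ filters on z, owned by the left side.
E' = (σ[z='s'](S) ⋈[a=e] T)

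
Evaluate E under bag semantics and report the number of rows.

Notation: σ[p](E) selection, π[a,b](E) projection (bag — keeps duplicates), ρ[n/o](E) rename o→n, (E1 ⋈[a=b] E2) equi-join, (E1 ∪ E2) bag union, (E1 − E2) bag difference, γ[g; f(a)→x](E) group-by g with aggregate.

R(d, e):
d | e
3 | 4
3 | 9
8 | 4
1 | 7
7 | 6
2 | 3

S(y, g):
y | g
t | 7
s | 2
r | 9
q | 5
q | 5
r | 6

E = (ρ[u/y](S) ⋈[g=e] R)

Per-node cardinality:
  S → 6
  ρ[u/y](S) → 6
  R → 6
  (ρ[u/y](S) ⋈[g=e] R) → 3

|E| = 3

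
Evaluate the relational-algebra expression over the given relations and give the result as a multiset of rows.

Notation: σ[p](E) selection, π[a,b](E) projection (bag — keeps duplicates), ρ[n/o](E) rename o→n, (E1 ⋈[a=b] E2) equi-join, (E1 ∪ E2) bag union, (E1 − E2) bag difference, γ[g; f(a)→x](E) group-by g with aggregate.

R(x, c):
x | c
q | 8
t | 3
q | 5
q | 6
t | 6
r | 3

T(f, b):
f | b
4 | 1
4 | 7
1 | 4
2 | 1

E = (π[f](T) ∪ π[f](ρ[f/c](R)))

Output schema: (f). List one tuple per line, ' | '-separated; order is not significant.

Subexpression sizes:
  T → 4
  π[f](T) → 4
  R → 6
  ρ[f/c](R) → 6
  π[f](ρ[f/c](R)) → 6
  (π[f](T) ∪ π[f](ρ[f/c](R))) → 10

== RESULT ==
f
1
2
3
3
4
4
5
6
6
8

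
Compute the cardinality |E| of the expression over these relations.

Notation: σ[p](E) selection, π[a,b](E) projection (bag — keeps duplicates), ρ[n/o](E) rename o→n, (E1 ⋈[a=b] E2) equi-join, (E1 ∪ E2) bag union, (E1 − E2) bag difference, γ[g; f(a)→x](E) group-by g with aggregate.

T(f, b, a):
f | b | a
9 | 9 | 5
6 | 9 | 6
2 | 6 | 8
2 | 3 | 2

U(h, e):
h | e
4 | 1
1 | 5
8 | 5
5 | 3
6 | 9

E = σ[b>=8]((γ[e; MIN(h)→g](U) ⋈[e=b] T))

Subexpression sizes:
  U → 5
  γ[e; MIN(h)→g](U) → 4
  T → 4
  (γ[e; MIN(h)→g](U) ⋈[e=b] T) → 3
  σ[b>=8]((γ[e; MIN(h)→g](U) ⋈[e=b] T)) → 2

|E| = 2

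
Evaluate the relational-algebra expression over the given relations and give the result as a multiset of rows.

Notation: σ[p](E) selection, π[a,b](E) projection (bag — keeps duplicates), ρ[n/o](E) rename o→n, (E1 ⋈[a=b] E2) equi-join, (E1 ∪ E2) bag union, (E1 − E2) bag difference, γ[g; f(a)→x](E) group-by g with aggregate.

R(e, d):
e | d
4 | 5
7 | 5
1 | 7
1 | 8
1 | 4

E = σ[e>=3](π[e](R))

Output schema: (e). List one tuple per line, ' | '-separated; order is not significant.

Stepwise |·|:
  R → 5
  π[e](R) → 5
  σ[e>=3](π[e](R)) → 2

== RESULT ==
e
4
7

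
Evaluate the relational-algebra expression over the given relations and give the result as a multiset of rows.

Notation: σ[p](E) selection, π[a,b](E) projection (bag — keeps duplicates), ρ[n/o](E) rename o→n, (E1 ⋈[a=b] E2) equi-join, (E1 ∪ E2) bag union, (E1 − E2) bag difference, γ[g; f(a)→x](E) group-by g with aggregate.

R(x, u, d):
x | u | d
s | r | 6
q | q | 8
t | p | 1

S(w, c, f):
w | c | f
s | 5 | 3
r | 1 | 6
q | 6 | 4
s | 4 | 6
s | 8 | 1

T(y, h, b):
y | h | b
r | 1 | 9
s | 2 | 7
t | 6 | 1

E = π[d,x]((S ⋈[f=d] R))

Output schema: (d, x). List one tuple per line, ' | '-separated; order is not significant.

Subexpression sizes:
  S → 5
  R → 3
  (S ⋈[f=d] R) → 3
  π[d,x]((S ⋈[f=d] R)) → 3

== RESULT ==
d | x
1 | t
6 | s
6 | s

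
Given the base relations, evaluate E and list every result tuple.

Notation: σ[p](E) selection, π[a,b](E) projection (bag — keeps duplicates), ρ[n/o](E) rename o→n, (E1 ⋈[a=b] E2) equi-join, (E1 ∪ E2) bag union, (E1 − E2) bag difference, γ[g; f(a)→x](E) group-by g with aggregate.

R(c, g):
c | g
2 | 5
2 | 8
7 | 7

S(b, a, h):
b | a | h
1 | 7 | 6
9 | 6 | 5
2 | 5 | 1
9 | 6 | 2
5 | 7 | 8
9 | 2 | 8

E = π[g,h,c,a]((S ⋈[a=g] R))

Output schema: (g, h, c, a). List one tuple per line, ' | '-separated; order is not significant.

Row counts bottom-up:
  S → 6
  R → 3
  (S ⋈[a=g] R) → 3
  π[g,h,c,a]((S ⋈[a=g] R)) → 3

== RESULT ==
g | h | c | a
5 | 1 | 2 | 5
7 | 6 | 7 | 7
7 | 8 | 7 | 7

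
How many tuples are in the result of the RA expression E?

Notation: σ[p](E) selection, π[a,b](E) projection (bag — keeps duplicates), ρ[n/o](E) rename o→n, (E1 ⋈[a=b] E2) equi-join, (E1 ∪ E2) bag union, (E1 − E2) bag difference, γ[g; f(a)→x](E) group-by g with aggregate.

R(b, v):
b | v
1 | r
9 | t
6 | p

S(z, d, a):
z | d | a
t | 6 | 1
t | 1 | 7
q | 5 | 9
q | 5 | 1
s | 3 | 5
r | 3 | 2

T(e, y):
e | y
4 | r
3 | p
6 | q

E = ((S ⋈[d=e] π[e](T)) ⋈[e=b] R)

Per-node cardinality:
  S → 6
  T → 3
  π[e](T) → 3
  (S ⋈[d=e] π[e](T)) → 3
  R → 3
  ((S ⋈[d=e] π[e](T)) ⋈[e=b] R) → 1

|E| = 1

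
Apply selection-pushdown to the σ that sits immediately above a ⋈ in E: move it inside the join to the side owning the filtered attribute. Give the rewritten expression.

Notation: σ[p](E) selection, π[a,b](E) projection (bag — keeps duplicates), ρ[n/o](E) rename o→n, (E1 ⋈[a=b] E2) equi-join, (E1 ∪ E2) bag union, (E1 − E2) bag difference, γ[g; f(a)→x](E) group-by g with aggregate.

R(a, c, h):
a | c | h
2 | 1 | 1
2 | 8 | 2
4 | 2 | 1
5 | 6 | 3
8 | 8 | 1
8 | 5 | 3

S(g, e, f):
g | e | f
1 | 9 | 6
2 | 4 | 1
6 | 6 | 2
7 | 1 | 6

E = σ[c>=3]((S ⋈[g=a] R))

σ filters on c, owned by the right side.
E' = (S ⋈[g=a] σ[c>=3](R))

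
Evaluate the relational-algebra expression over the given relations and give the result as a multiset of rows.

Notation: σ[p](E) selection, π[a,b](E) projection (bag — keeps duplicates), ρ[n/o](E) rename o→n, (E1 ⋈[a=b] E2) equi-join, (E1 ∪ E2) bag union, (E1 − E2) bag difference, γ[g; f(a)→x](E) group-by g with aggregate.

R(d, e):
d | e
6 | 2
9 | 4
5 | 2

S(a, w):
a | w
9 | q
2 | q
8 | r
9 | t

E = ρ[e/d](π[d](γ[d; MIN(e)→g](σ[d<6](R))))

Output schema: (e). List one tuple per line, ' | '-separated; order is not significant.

Stepwise |·|:
  R → 3
  σ[d<6](R) → 1
  γ[d; MIN(e)→g](σ[d<6](R)) → 1
  π[d](γ[d; MIN(e)→g](σ[d<6](R))) → 1
  ρ[e/d](π[d](γ[d; MIN(e)→g](σ[d<6](R)))) → 1

== RESULT ==
e
5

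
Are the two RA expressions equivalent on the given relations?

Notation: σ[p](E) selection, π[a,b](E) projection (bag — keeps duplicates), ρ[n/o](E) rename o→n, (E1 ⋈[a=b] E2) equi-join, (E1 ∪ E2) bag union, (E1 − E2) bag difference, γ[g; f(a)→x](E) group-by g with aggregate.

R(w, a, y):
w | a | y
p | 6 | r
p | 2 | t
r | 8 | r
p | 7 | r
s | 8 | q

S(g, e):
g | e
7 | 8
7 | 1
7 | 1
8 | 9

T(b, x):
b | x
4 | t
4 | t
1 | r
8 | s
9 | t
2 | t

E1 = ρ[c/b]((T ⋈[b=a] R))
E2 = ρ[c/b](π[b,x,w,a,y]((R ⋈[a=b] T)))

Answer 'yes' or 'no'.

E1 row counts bottom-up:
  T → 6
  R → 5
  (T ⋈[b=a] R) → 3
  ρ[c/b]((T ⋈[b=a] R)) → 3
E2 row counts bottom-up:
  R → 5
  T → 6
  (R ⋈[a=b] T) → 3
  π[b,x,w,a,y]((R ⋈[a=b] T)) → 3
  ρ[c/b](π[b,x,w,a,y]((R ⋈[a=b] T))) → 3

E1 and E2 produce the same multiset:
c | x | w | a | y
2 | t | p | 2 | t
8 | s | r | 8 | r
8 | s | s | 8 | q

yes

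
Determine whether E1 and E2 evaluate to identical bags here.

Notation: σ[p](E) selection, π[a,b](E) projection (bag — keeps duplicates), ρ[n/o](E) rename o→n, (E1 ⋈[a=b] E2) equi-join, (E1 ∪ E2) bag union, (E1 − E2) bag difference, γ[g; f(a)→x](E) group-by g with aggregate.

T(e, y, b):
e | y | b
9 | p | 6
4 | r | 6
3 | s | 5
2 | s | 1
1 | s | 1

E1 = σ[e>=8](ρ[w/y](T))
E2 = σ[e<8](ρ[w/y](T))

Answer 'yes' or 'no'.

E1 stepwise |·|:
  T → 5
  ρ[w/y](T) → 5
  σ[e>=8](ρ[w/y](T)) → 1
E2 stepwise |·|:
  T → 5
  ρ[w/y](T) → 5
  σ[e<8](ρ[w/y](T)) → 4

E1 result:
e | w | b
9 | p | 6
E2 result:
e | w | b
1 | s | 1
2 | s | 1
3 | s | 5
4 | r | 6
Witness: (4, 'r', 6) appears 0× in E1 but 1× in E2.

no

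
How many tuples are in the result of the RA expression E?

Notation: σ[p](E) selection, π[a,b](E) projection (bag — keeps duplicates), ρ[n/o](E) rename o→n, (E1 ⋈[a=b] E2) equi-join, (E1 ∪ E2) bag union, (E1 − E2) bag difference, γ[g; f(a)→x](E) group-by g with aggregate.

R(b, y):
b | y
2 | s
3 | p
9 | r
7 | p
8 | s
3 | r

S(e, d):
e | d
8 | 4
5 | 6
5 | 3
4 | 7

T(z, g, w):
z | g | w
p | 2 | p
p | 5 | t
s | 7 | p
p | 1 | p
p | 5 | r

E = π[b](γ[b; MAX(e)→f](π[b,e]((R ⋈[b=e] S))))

Stepwise |·|:
  R → 6
  S → 4
  (R ⋈[b=e] S) → 1
  π[b,e]((R ⋈[b=e] S)) → 1
  γ[b; MAX(e)→f](π[b,e]((R ⋈[b=e] S))) → 1
  π[b](γ[b; MAX(e)→f](π[b,e]((R ⋈[b=e] S)))) → 1

|E| = 1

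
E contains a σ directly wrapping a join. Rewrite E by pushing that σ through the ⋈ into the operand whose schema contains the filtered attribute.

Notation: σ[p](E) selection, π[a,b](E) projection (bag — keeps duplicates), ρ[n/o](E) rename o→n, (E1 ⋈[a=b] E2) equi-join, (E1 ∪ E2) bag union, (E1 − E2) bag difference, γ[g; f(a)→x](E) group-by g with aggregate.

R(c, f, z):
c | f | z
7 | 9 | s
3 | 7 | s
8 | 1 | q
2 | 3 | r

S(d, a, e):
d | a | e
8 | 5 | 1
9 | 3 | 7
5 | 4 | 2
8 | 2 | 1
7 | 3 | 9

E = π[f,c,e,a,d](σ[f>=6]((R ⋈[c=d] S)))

σ filters on f, owned by the left side.
E' = π[f,c,e,a,d]((σ[f>=6](R) ⋈[c=d] S))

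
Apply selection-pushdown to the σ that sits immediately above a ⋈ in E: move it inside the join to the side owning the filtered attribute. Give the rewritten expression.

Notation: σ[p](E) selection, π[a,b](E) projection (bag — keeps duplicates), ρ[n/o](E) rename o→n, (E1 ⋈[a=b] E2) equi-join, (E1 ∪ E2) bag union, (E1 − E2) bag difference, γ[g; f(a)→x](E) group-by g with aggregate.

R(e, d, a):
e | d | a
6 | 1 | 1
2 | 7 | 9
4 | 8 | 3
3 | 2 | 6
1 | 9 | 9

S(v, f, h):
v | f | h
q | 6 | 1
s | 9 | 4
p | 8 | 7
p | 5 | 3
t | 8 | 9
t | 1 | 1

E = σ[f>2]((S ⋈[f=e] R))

σ filters on f, owned by the left side.
E' = (σ[f>2](S) ⋈[f=e] R)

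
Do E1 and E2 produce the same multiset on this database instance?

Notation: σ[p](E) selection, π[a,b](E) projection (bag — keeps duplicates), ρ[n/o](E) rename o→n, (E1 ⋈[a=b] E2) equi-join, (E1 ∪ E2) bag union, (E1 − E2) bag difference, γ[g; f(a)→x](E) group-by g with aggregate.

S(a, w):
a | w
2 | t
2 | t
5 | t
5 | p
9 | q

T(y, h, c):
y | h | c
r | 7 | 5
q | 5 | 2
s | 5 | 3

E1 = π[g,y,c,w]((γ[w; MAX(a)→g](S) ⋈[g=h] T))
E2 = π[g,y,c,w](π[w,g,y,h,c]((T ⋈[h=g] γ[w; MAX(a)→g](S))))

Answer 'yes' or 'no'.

E1 subexpression sizes:
  S → 5
  γ[w; MAX(a)→g](S) → 3
  T → 3
  (γ[w; MAX(a)→g](S) ⋈[g=h] T) → 4
  π[g,y,c,w]((γ[w; MAX(a)→g](S) ⋈[g=h] T)) → 4
E2 subexpression sizes:
  T → 3
  S → 5
  γ[w; MAX(a)→g](S) → 3
  (T ⋈[h=g] γ[w; MAX(a)→g](S)) → 4
  π[w,g,y,h,c]((T ⋈[h=g] γ[w; MAX(a)→g](S))) → 4
  π[g,y,c,w](π[w,g,y,h,c]((T ⋈[h=g] γ[w; MAX(a)→g](S)))) → 4

E1 and E2 produce the same multiset:
g | y | c | w
5 | q | 2 | p
5 | q | 2 | t
5 | s | 3 | p
5 | s | 3 | t

yes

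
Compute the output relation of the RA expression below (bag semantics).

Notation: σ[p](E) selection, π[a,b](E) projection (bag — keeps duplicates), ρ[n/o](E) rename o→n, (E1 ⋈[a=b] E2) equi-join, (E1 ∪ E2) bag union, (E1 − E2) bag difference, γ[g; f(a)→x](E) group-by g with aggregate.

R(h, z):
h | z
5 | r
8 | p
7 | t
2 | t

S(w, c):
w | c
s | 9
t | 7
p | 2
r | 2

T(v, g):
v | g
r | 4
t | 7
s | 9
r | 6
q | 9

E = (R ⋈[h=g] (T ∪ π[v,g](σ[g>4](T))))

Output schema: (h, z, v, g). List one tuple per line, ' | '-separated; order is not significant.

Subexpression sizes:
  R → 4
  T → 5
  T → 5
  σ[g>4](T) → 4
  π[v,g](σ[g>4](T)) → 4
  (T ∪ π[v,g](σ[g>4](T))) → 9
  (R ⋈[h=g] (T ∪ π[v,g](σ[g>4](T)))) → 2

== RESULT ==
h | z | v | g
7 | t | t | 7
7 | t | t | 7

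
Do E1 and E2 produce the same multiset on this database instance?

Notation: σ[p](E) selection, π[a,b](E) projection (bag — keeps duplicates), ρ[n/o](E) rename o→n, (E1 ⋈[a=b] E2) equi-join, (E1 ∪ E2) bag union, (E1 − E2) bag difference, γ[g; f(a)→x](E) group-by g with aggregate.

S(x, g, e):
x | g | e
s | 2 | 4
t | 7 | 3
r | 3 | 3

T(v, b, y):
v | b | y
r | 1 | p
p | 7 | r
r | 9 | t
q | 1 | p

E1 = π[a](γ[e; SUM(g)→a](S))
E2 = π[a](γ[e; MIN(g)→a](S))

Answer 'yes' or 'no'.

E1 per-node cardinality:
  S → 3
  γ[e; SUM(g)→a](S) → 2
  π[a](γ[e; SUM(g)→a](S)) → 2
E2 per-node cardinality:
  S → 3
  γ[e; MIN(g)→a](S) → 2
  π[a](γ[e; MIN(g)→a](S)) → 2

E1 result:
a
2
10
E2 result:
a
2
3
Witness: (3,) appears 0× in E1 but 1× in E2.

no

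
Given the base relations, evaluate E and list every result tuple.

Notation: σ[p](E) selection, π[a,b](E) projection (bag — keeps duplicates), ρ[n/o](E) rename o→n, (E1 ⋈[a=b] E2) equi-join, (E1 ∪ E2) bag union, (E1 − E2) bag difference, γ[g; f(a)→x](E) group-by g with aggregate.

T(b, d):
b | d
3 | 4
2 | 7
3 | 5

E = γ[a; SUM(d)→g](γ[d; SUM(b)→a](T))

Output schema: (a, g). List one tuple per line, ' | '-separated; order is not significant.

Per-node cardinality:
  T → 3
  γ[d; SUM(b)→a](T) → 3
  γ[a; SUM(d)→g](γ[d; SUM(b)→a](T)) → 2

== RESULT ==
a | g
2 | 7
3 | 9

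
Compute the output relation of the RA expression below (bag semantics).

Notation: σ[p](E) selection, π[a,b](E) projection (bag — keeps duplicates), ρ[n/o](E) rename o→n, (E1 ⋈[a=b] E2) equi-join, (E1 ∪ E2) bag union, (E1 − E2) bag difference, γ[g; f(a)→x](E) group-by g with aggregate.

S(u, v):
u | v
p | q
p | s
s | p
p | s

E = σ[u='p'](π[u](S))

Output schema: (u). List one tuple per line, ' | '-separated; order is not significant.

Subexpression sizes:
  S → 4
  π[u](S) → 4
  σ[u='p'](π[u](S)) → 3

== RESULT ==
u
p
p
p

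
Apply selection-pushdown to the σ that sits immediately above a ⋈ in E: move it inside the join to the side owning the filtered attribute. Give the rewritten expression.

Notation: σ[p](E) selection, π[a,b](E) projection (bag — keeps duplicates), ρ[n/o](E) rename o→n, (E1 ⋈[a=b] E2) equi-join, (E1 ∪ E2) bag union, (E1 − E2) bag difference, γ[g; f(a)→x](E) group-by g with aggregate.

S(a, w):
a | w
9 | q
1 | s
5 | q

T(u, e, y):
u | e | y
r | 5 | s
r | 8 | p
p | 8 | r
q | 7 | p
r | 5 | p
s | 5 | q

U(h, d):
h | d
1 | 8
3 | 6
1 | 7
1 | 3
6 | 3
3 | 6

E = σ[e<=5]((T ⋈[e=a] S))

σ filters on e, owned by the left side.
E' = (σ[e<=5](T) ⋈[e=a] S)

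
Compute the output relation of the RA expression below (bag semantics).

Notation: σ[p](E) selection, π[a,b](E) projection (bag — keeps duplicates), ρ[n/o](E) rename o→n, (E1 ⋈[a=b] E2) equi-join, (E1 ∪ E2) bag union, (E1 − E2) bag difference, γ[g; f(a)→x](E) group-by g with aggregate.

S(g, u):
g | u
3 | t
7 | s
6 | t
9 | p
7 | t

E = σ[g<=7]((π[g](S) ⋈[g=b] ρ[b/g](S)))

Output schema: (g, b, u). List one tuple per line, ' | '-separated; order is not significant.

Per-node cardinality:
  S → 5
  π[g](S) → 5
  S → 5
  ρ[b/g](S) → 5
  (π[g](S) ⋈[g=b] ρ[b/g](S)) → 7
  σ[g<=7]((π[g](S) ⋈[g=b] ρ[b/g](S))) → 6

== RESULT ==
g | b | u
3 | 3 | t
6 | 6 | t
7 | 7 | s
7 | 7 | s
7 | 7 | t
7 | 7 | t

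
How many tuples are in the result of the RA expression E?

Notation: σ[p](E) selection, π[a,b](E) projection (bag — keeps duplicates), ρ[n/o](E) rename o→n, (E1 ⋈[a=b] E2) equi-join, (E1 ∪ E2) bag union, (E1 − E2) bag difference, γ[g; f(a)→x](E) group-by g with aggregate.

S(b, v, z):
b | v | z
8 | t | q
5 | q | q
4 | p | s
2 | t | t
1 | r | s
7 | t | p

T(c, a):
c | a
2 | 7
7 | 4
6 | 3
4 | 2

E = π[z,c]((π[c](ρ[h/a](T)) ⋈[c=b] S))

Row counts bottom-up:
  T → 4
  ρ[h/a](T) → 4
  π[c](ρ[h/a](T)) → 4
  S → 6
  (π[c](ρ[h/a](T)) ⋈[c=b] S) → 3
  π[z,c]((π[c](ρ[h/a](T)) ⋈[c=b] S)) → 3

|E| = 3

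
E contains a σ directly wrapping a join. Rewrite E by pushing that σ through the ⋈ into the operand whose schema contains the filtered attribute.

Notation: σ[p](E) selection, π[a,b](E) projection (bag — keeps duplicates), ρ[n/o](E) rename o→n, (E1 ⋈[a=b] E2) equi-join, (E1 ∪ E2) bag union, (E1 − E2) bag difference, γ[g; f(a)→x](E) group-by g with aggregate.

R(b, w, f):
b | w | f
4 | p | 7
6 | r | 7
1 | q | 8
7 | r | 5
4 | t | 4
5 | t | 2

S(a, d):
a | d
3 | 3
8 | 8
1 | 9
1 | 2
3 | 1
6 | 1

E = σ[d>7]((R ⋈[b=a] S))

σ filters on d, owned by the right side.
E' = (R ⋈[b=a] σ[d>7](S))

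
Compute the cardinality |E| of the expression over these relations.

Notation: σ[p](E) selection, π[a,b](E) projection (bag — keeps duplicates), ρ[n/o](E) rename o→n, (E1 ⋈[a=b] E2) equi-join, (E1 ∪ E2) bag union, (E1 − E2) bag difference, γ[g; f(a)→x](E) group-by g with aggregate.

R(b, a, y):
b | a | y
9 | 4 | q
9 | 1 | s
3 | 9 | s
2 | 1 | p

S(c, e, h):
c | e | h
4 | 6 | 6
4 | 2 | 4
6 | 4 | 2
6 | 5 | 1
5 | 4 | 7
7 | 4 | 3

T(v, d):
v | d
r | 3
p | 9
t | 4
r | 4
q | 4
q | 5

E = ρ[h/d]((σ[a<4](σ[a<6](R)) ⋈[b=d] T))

Stepwise |·|:
  R → 4
  σ[a<6](R) → 3
  σ[a<4](σ[a<6](R)) → 2
  T → 6
  (σ[a<4](σ[a<6](R)) ⋈[b=d] T) → 1
  ρ[h/d]((σ[a<4](σ[a<6](R)) ⋈[b=d] T)) → 1

|E| = 1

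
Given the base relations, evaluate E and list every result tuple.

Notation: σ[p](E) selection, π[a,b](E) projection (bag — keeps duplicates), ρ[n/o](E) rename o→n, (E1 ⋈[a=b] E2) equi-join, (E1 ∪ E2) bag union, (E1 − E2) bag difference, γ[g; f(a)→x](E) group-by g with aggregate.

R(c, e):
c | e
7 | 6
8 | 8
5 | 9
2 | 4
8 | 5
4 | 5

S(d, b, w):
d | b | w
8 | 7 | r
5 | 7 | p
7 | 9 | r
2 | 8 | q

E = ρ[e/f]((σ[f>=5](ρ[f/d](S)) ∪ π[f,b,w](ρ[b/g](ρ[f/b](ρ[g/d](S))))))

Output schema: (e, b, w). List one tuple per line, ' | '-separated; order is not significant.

Stepwise |·|:
  S → 4
  ρ[f/d](S) → 4
  σ[f>=5](ρ[f/d](S)) → 3
  S → 4
  ρ[g/d](S) → 4
  ρ[f/b](ρ[g/d](S)) → 4
  ρ[b/g](ρ[f/b](ρ[g/d](S))) → 4
  π[f,b,w](ρ[b/g](ρ[f/b](ρ[g/d](S)))) → 4
  (σ[f>=5](ρ[f/d](S)) ∪ π[f,b,w](ρ[b/g](ρ[f/b](ρ[g/d](S))))) → 7
  ρ[e/f]((σ[f>=5](ρ[f/d](S)) ∪ π[f,b,w](ρ[b/g](ρ[f/b](ρ[g/d](S)))))) → 7

== RESULT ==
e | b | w
5 | 7 | p
7 | 5 | p
7 | 8 | r
7 | 9 | r
8 | 2 | q
8 | 7 | r
9 | 7 | r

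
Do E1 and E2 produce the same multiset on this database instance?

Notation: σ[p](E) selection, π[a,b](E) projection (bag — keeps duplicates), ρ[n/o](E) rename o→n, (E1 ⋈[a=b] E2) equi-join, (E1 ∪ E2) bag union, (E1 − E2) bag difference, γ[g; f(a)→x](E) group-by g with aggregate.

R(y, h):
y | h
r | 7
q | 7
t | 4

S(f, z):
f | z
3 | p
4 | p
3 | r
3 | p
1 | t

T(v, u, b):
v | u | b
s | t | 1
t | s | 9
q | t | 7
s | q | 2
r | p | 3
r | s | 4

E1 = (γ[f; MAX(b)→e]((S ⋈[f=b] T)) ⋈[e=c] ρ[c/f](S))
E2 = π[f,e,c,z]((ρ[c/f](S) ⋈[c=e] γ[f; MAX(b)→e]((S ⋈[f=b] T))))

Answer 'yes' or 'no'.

E1 stepwise |·|:
  S → 5
  T → 6
  (S ⋈[f=b] T) → 5
  γ[f; MAX(b)→e]((S ⋈[f=b] T)) → 3
  S → 5
  ρ[c/f](S) → 5
  (γ[f; MAX(b)→e]((S ⋈[f=b] T)) ⋈[e=c] ρ[c/f](S)) → 5
E2 stepwise |·|:
  S → 5
  ρ[c/f](S) → 5
  S → 5
  T → 6
  (S ⋈[f=b] T) → 5
  γ[f; MAX(b)→e]((S ⋈[f=b] T)) → 3
  (ρ[c/f](S) ⋈[c=e] γ[f; MAX(b)→e]((S ⋈[f=b] T))) → 5
  π[f,e,c,z]((ρ[c/f](S) ⋈[c=e] γ[f; MAX(b)→e]((S ⋈[f=b] T)))) → 5

E1 and E2 produce the same multiset:
f | e | c | z
1 | 1 | 1 | t
3 | 3 | 3 | p
3 | 3 | 3 | p
3 | 3 | 3 | r
4 | 4 | 4 | p

yes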